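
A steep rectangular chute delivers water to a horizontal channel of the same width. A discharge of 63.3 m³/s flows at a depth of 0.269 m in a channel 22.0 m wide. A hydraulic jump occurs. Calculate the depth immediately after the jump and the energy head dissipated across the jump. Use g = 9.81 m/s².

y₂ = 2.37 m; ΔE = 3.65 m

q = Q/b = 63.3/22.0 = 2.88 m²/s; V₁ = q/y₁ = 10.7 m/s. Fr₁ = V₁/√(g·y₁) = 6.58.
From the momentum equation for a rectangular channel, y₂/y₁ = ½[√(1 + 8Fr₁²) − 1] = ½[√347.8 − 1] = 8.83.
y₂ = 8.83 × 0.269 = 2.37 m.
Head loss: ΔE = (y₂ − y₁)³/(4y₁y₂) = (2.37 − 0.269)³/(4×0.269×2.37) = 9.33/2.55 = 3.65 m.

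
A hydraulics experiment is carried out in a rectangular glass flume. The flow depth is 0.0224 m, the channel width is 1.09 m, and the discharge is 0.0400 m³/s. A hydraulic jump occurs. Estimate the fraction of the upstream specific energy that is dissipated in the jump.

ΔE/E₁ = 0.328 (32.8%)

q = Q/b = 0.0400/1.09 = 0.0367 m²/s; V₁ = q/y₁ = 1.64 m/s. Fr₁ = V₁/√(g·y₁) = 3.49.
From the momentum equation for a rectangular channel, y₂/y₁ = ½[√(1 + 8Fr₁²) − 1] = ½[√98.71 − 1] = 4.47.
y₂ = 4.47 × 0.0224 = 0.100 m.
E₁ = y₁ + V₁²/2g = 0.159 m. ΔE = (y₂ − y₁)³/(4y₁y₂) = 0.0523 m. ΔE/E₁ = 0.0523/0.159 = 0.328.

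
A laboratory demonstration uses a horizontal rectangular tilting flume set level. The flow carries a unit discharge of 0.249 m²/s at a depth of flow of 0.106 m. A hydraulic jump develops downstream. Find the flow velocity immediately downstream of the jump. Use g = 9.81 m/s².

V₂ = 0.840 m/s

V₁ = q/y₁ = 0.249/0.106 = 2.35 m/s. Fr₁ = V₁/√(g·y₁) = 2.35/√(9.81×0.106) = 2.30.
From the momentum equation for a rectangular channel, y₂/y₁ = ½[√(1 + 8Fr₁²) − 1] = ½[√43.45 − 1] = 2.80.
y₂ = 2.80 × 0.106 = 0.296 m.
V₂ = q/y₂ = 0.249/0.296 = 0.840 m/s.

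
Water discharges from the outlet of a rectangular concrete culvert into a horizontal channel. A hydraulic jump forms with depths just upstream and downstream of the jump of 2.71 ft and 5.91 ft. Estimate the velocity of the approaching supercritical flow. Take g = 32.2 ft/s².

V₁ = 17.4 ft/s

For a rectangular channel the momentum equation gives q² = ½·g·y₁·y₂·(y₁ + y₂) = ½×32.2×2.71×5.91×8.62 = 2223.
q = √2223 = 47.1 ft²/s.
V₁ = q/y₁ = 47.1/2.71 = 17.4 ft/s.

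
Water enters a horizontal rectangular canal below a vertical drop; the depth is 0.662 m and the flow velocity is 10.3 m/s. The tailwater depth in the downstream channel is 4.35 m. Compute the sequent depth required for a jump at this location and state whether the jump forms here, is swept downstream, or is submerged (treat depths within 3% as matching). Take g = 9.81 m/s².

Fr₁ = V₁/√(g·y₁) = 10.3/√(9.81×0.662) = 4.04.
Conjugate-depth relation: y₂/y₁ = ½[√(1 + 8Fr₁²) − 1] = ½[√131.7 − 1] = 5.24.
y₂ = 5.24 × 0.662 = 3.47 m.
Tailwater y_tw = 4.35 m: y_tw > y₂, so the jump is submerged.

y₂ = 3.47 m; the jump is submerged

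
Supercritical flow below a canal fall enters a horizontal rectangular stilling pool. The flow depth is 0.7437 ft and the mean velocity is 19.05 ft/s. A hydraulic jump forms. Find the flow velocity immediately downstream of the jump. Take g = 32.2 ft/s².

V₂ = 3.789 ft/s

Fr₁ = V₁/√(g·y₁) = 19.05/√(32.2×0.7437) = 3.893.
Conjugate-depth relation: y₂/y₁ = ½[√(1 + 8Fr₁²) − 1] = ½[√122.23 − 1] = 5.028.
y₂ = 5.028 × 0.7437 = 3.739 ft.
q = V₁·y₁ = 19.05 × 0.7437 = 14.17 ft²/s.
V₂ = q/y₂ = 14.17/3.739 = 3.789 ft/s.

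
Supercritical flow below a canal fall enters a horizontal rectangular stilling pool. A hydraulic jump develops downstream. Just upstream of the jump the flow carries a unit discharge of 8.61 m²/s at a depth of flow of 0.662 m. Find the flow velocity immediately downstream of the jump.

V₂ = 1.93 m/s

V₁ = q/y₁ = 8.61/0.662 = 13.0 m/s. Fr₁ = V₁/√(g·y₁) = 13.0/√(9.81×0.662) = 5.10.
Conjugate-depth relation: y₂/y₁ = ½[√(1 + 8Fr₁²) − 1] = ½[√209.4 − 1] = 6.73.
y₂ = 6.73 × 0.662 = 4.46 m.
V₂ = q/y₂ = 8.61/4.46 = 1.93 m/s.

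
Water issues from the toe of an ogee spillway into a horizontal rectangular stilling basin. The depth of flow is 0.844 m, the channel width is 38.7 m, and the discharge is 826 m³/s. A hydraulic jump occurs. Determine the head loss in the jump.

ΔE = 23.1 m

q = Q/b = 826/38.7 = 21.3 m²/s; V₁ = q/y₁ = 25.3 m/s. Fr₁ = V₁/√(g·y₁) = 8.79.
By Bélanger, y₂/y₁ = ½[√(1 + 8Fr₁²) − 1] = ½[√618.9 − 1] = 11.9.
y₂ = 11.9 × 0.844 = 10.1 m.
Head loss: ΔE = (y₂ − y₁)³/(4y₁y₂) = (10.1 − 0.844)³/(4×0.844×10.1) = 787/34.0 = 23.1 m.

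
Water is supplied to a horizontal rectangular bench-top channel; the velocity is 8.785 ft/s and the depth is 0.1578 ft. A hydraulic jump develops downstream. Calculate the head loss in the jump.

ΔE = 0.5145 ft

Fr₁ = V₁/√(g·y₁) = 8.785/√(32.2×0.1578) = 3.897.
Conjugate-depth relation: y₂/y₁ = ½[√(1 + 8Fr₁²) − 1] = ½[√122.51 − 1] = 5.034.
y₂ = 5.034 × 0.1578 = 0.7944 ft.
q = V₁·y₁ = 8.785 × 0.1578 = 1.386 ft²/s. V₂ = q/y₂ = 1.386/0.7944 = 1.745 ft/s. E₁ = y₁ + V₁²/2g = 1.356 ft; E₂ = y₂ + V₂²/2g = 0.8417 ft. ΔE = E₁ − E₂ = 0.5145 ft.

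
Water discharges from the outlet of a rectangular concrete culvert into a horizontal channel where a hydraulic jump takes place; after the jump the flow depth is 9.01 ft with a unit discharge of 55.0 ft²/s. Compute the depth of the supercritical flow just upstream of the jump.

V₂ = q/y₂ = 55.0/9.01 = 6.10 ft/s; Fr₂ = V₂/√(g·y₂) = 0.358.
Applying the sequent-depth relation in reverse, y₁/y₂ = ½[√(1 + 8Fr₂²) − 1] = ½[√2.028 − 1] = 0.212.
y₁ = 0.212 × 9.01 = 1.91 ft.

y₁ = 1.91 ft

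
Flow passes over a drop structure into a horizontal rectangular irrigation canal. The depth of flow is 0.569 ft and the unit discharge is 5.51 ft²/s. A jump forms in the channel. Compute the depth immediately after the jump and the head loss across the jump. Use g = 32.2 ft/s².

V₁ = q/y₁ = 5.51/0.569 = 9.68 ft/s. Fr₁ = V₁/√(g·y₁) = 9.68/√(32.2×0.569) = 2.26.
Sequent-depth ratio: y₂/y₁ = ½[√(1 + 8Fr₁²) − 1] = ½[√41.94 − 1] = 2.74.
y₂ = 2.74 × 0.569 = 1.56 ft.
V₂ = q/y₂ = 5.51/1.56 = 3.54 ft/s. E₁ = y₁ + V₁²/2g = 2.03 ft; E₂ = y₂ + V₂²/2g = 1.75 ft. ΔE = E₁ − E₂ = 0.273 ft.

y₂ = 1.56 ft; ΔE = 0.273 ft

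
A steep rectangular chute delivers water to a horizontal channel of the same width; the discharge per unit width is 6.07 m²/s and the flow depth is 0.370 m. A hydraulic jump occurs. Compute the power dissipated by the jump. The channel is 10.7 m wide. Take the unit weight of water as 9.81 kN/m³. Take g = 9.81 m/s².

P = 6156 kW

V₁ = q/y₁ = 6.07/0.370 = 16.4 m/s. Fr₁ = V₁/√(g·y₁) = 16.4/√(9.81×0.370) = 8.61.
By Bélanger, y₂/y₁ = ½[√(1 + 8Fr₁²) − 1] = ½[√594.2 − 1] = 11.7.
y₂ = 11.7 × 0.370 = 4.32 m.
Head loss: ΔE = (y₂ − y₁)³/(4y₁y₂) = (4.32 − 0.370)³/(4×0.370×4.32) = 61.8/6.40 = 9.66 m.
Q = q·b = 6.07 × 10.7 = 64.9 m³/s. P = γ·Q·ΔE = 9.81 × 64.9 × 9.66 = 6156 kW.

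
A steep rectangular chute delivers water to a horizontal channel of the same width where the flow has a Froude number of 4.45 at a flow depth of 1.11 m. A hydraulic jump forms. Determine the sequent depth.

Fr₁ = 4.45 (given).
By Bélanger, y₂/y₁ = ½[√(1 + 8Fr₁²) − 1] = ½[√159.4 − 1] = 5.81.
y₂ = 5.81 × 1.11 = 6.45 m.

y₂ = 6.45 m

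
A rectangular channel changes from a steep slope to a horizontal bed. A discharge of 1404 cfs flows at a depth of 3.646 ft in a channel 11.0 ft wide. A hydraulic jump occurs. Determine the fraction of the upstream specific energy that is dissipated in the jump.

q = Q/b = 1404/11.0 = 127.6 ft²/s; V₁ = q/y₁ = 35.01 ft/s. Fr₁ = V₁/√(g·y₁) = 3.231.
From the momentum equation for a rectangular channel, y₂/y₁ = ½[√(1 + 8Fr₁²) − 1] = ½[√84.509 − 1] = 4.096.
y₂ = 4.096 × 3.646 = 14.94 ft.
E₁ = y₁ + V₁²/2g = 22.68 ft. ΔE = (y₂ − y₁)³/(4y₁y₂) = 6.606 ft. ΔE/E₁ = 6.606/22.68 = 0.291.

ΔE/E₁ = 0.291 (29.1%)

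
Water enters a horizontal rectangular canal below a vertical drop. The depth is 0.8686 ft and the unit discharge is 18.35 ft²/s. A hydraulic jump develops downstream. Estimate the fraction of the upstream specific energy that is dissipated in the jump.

V₁ = q/y₁ = 18.35/0.8686 = 21.13 ft/s. Fr₁ = V₁/√(g·y₁) = 21.13/√(32.2×0.8686) = 3.995.
Sequent-depth ratio: y₂/y₁ = ½[√(1 + 8Fr₁²) − 1] = ½[√128.66 − 1] = 5.171.
y₂ = 5.171 × 0.8686 = 4.492 ft.
E₁ = y₁ + V₁²/2g = 7.799 ft. ΔE = (y₂ − y₁)³/(4y₁y₂) = 3.048 ft. ΔE/E₁ = 3.048/7.799 = 0.391.

ΔE/E₁ = 0.391 (39.1%)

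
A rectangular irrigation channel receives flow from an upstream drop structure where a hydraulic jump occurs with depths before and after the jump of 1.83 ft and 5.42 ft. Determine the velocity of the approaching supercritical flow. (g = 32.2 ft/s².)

V₁ = 18.6 ft/s

For a rectangular channel the momentum equation gives q² = ½·g·y₁·y₂·(y₁ + y₂) = ½×32.2×1.83×5.42×7.25 = 1158.
q = √1158 = 34.0 ft²/s.
V₁ = q/y₁ = 34.0/1.83 = 18.6 ft/s.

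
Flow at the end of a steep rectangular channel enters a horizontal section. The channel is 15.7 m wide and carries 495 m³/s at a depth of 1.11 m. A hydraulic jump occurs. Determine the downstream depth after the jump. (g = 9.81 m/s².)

y₂ = 13.0 m

q = Q/b = 495/15.7 = 31.5 m²/s; V₁ = q/y₁ = 28.4 m/s. Fr₁ = V₁/√(g·y₁) = 8.61.
From the momentum equation for a rectangular channel, y₂/y₁ = ½[√(1 + 8Fr₁²) − 1] = ½[√593.7 − 1] = 11.7.
y₂ = 11.7 × 1.11 = 13.0 m.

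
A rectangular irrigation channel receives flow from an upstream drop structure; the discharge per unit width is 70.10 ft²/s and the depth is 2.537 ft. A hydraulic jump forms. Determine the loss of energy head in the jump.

V₁ = q/y₁ = 70.10/2.537 = 27.63 ft/s. Fr₁ = V₁/√(g·y₁) = 27.63/√(32.2×2.537) = 3.057.
Bélanger equation: y₂/y₁ = ½[√(1 + 8Fr₁²) − 1] = ½[√75.767 − 1] = 3.852.
y₂ = 3.852 × 2.537 = 9.773 ft.
Head loss: ΔE = (y₂ − y₁)³/(4y₁y₂) = (9.773 − 2.537)³/(4×2.537×9.773) = 378.9/99.18 = 3.820 ft.

ΔE = 3.820 ft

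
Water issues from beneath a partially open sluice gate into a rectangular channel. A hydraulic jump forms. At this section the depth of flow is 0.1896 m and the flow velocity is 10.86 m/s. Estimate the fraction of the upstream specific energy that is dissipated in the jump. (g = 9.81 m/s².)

ΔE/E₁ = 0.662 (66.2%)

Fr₁ = V₁/√(g·y₁) = 10.86/√(9.81×0.1896) = 7.963.
From the momentum equation for a rectangular channel, y₂/y₁ = ½[√(1 + 8Fr₁²) − 1] = ½[√508.27 − 1] = 10.77.
y₂ = 10.77 × 0.1896 = 2.042 m.
E₁ = y₁ + V₁²/2g = 6.201 m. ΔE = (y₂ − y₁)³/(4y₁y₂) = 4.107 m. ΔE/E₁ = 4.107/6.201 = 0.662.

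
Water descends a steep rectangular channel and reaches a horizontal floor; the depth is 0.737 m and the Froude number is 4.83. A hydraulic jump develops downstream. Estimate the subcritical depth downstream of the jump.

Fr₁ = 4.83 (given).
By Bélanger, y₂/y₁ = ½[√(1 + 8Fr₁²) − 1] = ½[√187.6 − 1] = 6.35.
y₂ = 6.35 × 0.737 = 4.68 m.

y₂ = 4.68 m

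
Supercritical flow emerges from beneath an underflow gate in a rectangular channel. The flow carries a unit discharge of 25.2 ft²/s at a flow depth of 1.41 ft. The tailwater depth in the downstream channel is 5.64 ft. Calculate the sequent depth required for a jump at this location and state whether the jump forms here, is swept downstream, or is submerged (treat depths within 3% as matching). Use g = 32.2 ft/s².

y₂ = 4.63 ft; the jump is submerged

V₁ = q/y₁ = 25.2/1.41 = 17.9 ft/s. Fr₁ = V₁/√(g·y₁) = 17.9/√(32.2×1.41) = 2.65.
Conjugate-depth relation: y₂/y₁ = ½[√(1 + 8Fr₁²) − 1] = ½[√57.28 − 1] = 3.28.
y₂ = 3.28 × 1.41 = 4.63 ft.
Tailwater y_tw = 5.64 ft: y_tw > y₂, so the jump is submerged.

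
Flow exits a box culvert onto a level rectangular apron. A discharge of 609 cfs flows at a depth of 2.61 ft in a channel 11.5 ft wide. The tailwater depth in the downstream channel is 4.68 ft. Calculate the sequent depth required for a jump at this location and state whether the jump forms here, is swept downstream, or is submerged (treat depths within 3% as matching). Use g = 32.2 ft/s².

y₂ = 6.97 ft; the jump is swept downstream

q = Q/b = 609/11.5 = 53.0 ft²/s; V₁ = q/y₁ = 20.3 ft/s. Fr₁ = V₁/√(g·y₁) = 2.21.
From the momentum equation for a rectangular channel, y₂/y₁ = ½[√(1 + 8Fr₁²) − 1] = ½[√40.19 − 1] = 2.67.
y₂ = 2.67 × 2.61 = 6.97 ft.
Tailwater y_tw = 4.68 ft: y_tw < y₂, so the jump is swept downstream.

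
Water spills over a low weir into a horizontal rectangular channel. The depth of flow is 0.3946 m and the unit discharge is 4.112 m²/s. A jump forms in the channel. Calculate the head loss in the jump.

V₁ = q/y₁ = 4.112/0.3946 = 10.42 m/s. Fr₁ = V₁/√(g·y₁) = 10.42/√(9.81×0.3946) = 5.296.
From the momentum equation for a rectangular channel, y₂/y₁ = ½[√(1 + 8Fr₁²) − 1] = ½[√225.42 − 1] = 7.007.
y₂ = 7.007 × 0.3946 = 2.765 m.
Head loss: ΔE = (y₂ − y₁)³/(4y₁y₂) = (2.765 − 0.3946)³/(4×0.3946×2.765) = 13.32/4.364 = 3.052 m.

ΔE = 3.052 m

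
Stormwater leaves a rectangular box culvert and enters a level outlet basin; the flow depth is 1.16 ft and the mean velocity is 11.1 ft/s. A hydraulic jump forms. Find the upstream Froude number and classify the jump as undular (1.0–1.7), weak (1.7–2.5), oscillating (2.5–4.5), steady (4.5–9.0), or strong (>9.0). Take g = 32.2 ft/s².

Fr₁ = 1.82; weak jump

Fr₁ = V₁/√(g·y₁) = 11.1/√(32.2×1.16) = 1.82.
Fr₁ = 1.82 lies in the weak range.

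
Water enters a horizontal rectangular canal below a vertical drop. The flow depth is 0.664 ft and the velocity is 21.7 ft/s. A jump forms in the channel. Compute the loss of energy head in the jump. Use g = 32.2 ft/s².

Fr₁ = V₁/√(g·y₁) = 21.7/√(32.2×0.664) = 4.69.
Bélanger equation: y₂/y₁ = ½[√(1 + 8Fr₁²) − 1] = ½[√177.2 − 1] = 6.16.
y₂ = 6.16 × 0.664 = 4.09 ft.
q = V₁·y₁ = 21.7 × 0.664 = 14.4 ft²/s. V₂ = q/y₂ = 14.4/4.09 = 3.53 ft/s. E₁ = y₁ + V₁²/2g = 7.98 ft; E₂ = y₂ + V₂²/2g = 4.28 ft. ΔE = E₁ − E₂ = 3.70 ft.

ΔE = 3.70 ft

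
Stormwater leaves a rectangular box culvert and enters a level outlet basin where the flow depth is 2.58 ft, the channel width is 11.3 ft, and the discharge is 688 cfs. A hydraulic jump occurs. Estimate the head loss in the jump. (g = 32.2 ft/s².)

ΔE = 2.14 ft

q = Q/b = 688/11.3 = 60.9 ft²/s; V₁ = q/y₁ = 23.6 ft/s. Fr₁ = V₁/√(g·y₁) = 2.59.
Bélanger equation: y₂/y₁ = ½[√(1 + 8Fr₁²) − 1] = ½[√54.63 − 1] = 3.20.
y₂ = 3.20 × 2.58 = 8.24 ft.
V₂ = q/y₂ = 60.9/8.24 = 7.38 ft/s. E₁ = y₁ + V₁²/2g = 11.2 ft; E₂ = y₂ + V₂²/2g = 9.09 ft. ΔE = E₁ − E₂ = 2.14 ft.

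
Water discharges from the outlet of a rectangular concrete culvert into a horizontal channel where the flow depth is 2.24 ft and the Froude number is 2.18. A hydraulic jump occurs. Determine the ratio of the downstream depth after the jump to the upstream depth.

y₂/y₁ = 2.62

Fr₁ = 2.18 (given).
From the momentum equation for a rectangular channel, y₂/y₁ = ½[√(1 + 8Fr₁²) − 1] = ½[√39.02 − 1] = 2.62.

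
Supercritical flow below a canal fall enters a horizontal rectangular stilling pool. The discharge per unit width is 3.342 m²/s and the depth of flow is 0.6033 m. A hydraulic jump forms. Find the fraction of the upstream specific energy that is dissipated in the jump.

ΔE/E₁ = 0.137 (13.7%)

V₁ = q/y₁ = 3.342/0.6033 = 5.540 m/s. Fr₁ = V₁/√(g·y₁) = 5.540/√(9.81×0.6033) = 2.277.
Sequent-depth ratio: y₂/y₁ = ½[√(1 + 8Fr₁²) − 1] = ½[√42.480 − 1] = 2.759.
y₂ = 2.759 × 0.6033 = 1.664 m.
E₁ = y₁ + V₁²/2g = 2.167 m. ΔE = (y₂ − y₁)³/(4y₁y₂) = 0.2974 m. ΔE/E₁ = 0.2974/2.167 = 0.137.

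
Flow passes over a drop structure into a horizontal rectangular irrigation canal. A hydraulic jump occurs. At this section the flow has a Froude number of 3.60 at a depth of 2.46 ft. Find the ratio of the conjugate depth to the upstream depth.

Fr₁ = 3.60 (given).
By Bélanger, y₂/y₁ = ½[√(1 + 8Fr₁²) − 1] = ½[√104.7 − 1] = 4.62.

y₂/y₁ = 4.62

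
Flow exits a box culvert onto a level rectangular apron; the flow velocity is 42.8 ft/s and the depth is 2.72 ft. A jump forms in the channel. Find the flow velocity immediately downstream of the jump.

Fr₁ = V₁/√(g·y₁) = 42.8/√(32.2×2.72) = 4.57.
Conjugate-depth relation: y₂/y₁ = ½[√(1 + 8Fr₁²) − 1] = ½[√168.3 − 1] = 5.99.
y₂ = 5.99 × 2.72 = 16.3 ft.
q = V₁·y₁ = 42.8 × 2.72 = 116 ft²/s.
V₂ = q/y₂ = 116/16.3 = 7.15 ft/s.

V₂ = 7.15 ft/s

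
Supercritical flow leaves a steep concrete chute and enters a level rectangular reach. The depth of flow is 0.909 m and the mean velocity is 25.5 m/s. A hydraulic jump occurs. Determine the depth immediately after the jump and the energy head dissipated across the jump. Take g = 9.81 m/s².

y₂ = 10.5 m; ΔE = 23.3 m

Fr₁ = V₁/√(g·y₁) = 25.5/√(9.81×0.909) = 8.54.
Sequent-depth ratio: y₂/y₁ = ½[√(1 + 8Fr₁²) − 1] = ½[√584.4 − 1] = 11.6.
y₂ = 11.6 × 0.909 = 10.5 m.
Head loss: ΔE = (y₂ − y₁)³/(4y₁y₂) = (10.5 − 0.909)³/(4×0.909×10.5) = 891/38.3 = 23.3 m.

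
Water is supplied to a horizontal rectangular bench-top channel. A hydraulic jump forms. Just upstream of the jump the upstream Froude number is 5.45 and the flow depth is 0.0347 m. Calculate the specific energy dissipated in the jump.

ΔE = 0.290 m

Fr₁ = 5.45 (given).
From the momentum equation for a rectangular channel, y₂/y₁ = ½[√(1 + 8Fr₁²) − 1] = ½[√238.6 − 1] = 7.22.
y₂ = 7.22 × 0.0347 = 0.251 m.
V₁ = Fr₁·√(g·y₁) = 5.45×√(9.81×0.0347) = 3.18 m/s; q = V₁·y₁ = 0.110 m²/s. V₂ = q/y₂ = 0.110/0.251 = 0.440 m/s. E₁ = y₁ + V₁²/2g = 0.550 m; E₂ = y₂ + V₂²/2g = 0.261 m. ΔE = E₁ − E₂ = 0.290 m.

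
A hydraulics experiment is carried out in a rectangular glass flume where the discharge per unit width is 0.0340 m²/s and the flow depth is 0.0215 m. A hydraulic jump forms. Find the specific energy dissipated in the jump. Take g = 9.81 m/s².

V₁ = q/y₁ = 0.0340/0.0215 = 1.58 m/s. Fr₁ = V₁/√(g·y₁) = 1.58/√(9.81×0.0215) = 3.44.
From the momentum equation for a rectangular channel, y₂/y₁ = ½[√(1 + 8Fr₁²) − 1] = ½[√95.86 − 1] = 4.40.
y₂ = 4.40 × 0.0215 = 0.0945 m.
Head loss: ΔE = (y₂ − y₁)³/(4y₁y₂) = (0.0945 − 0.0215)³/(4×0.0215×0.0945) = 0.000389/0.00813 = 0.0479 m.

ΔE = 0.0479 m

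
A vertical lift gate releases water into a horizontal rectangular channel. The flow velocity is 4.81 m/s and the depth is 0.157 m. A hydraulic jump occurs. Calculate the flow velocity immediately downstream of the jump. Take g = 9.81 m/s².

Fr₁ = V₁/√(g·y₁) = 4.81/√(9.81×0.157) = 3.88.
Bélanger equation: y₂/y₁ = ½[√(1 + 8Fr₁²) − 1] = ½[√121.2 − 1] = 5.00.
y₂ = 5.00 × 0.157 = 0.786 m.
q = V₁·y₁ = 4.81 × 0.157 = 0.755 m²/s.
V₂ = q/y₂ = 0.755/0.786 = 0.961 m/s.

V₂ = 0.961 m/s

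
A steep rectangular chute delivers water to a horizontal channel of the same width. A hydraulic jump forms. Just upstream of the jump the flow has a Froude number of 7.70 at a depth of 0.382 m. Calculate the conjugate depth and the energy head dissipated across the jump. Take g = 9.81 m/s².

y₂ = 3.97 m; ΔE = 7.63 m

Fr₁ = 7.70 (given).
By Bélanger, y₂/y₁ = ½[√(1 + 8Fr₁²) − 1] = ½[√475.3 − 1] = 10.4.
y₂ = 10.4 × 0.382 = 3.97 m.
Head loss: ΔE = (y₂ − y₁)³/(4y₁y₂) = (3.97 − 0.382)³/(4×0.382×3.97) = 46.3/6.07 = 7.63 m.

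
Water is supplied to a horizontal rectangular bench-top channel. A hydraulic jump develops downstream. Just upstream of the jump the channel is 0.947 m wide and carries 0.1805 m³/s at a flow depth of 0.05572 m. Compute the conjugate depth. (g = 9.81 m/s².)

y₂ = 0.3378 m

q = Q/b = 0.1805/0.947 = 0.1906 m²/s; V₁ = q/y₁ = 3.421 m/s. Fr₁ = V₁/√(g·y₁) = 4.627.
From the momentum equation for a rectangular channel, y₂/y₁ = ½[√(1 + 8Fr₁²) − 1] = ½[√172.25 − 1] = 6.062.
y₂ = 6.062 × 0.05572 = 0.3378 m.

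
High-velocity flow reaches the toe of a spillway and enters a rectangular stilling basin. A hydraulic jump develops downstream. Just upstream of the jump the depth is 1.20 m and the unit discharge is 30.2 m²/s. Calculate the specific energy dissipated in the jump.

V₁ = q/y₁ = 30.2/1.20 = 25.2 m/s. Fr₁ = V₁/√(g·y₁) = 25.2/√(9.81×1.20) = 7.34.
Bélanger equation: y₂/y₁ = ½[√(1 + 8Fr₁²) − 1] = ½[√431.4 − 1] = 9.89.
y₂ = 9.89 × 1.20 = 11.9 m.
Head loss: ΔE = (y₂ − y₁)³/(4y₁y₂) = (11.9 − 1.20)³/(4×1.20×11.9) = 1212/56.9 = 21.3 m.

ΔE = 21.3 m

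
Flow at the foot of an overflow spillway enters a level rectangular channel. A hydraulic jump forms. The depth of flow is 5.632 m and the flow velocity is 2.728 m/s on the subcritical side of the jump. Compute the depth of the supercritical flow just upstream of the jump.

y₁ = 1.243 m

Fr₂ = V₂/√(g·y₂) = 2.728/√(9.81×5.632) = 0.3670.
Applying the sequent-depth relation in reverse, y₁/y₂ = ½[√(1 + 8Fr₂²) − 1] = ½[√2.0776 − 1] = 0.2207.
y₁ = 0.2207 × 5.632 = 1.243 m.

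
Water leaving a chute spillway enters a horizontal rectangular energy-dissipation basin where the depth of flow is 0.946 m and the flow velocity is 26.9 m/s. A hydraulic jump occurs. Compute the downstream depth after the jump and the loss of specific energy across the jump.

y₂ = 11.3 m; ΔE = 26.2 m

Fr₁ = V₁/√(g·y₁) = 26.9/√(9.81×0.946) = 8.83.
Sequent-depth ratio: y₂/y₁ = ½[√(1 + 8Fr₁²) − 1] = ½[√624.8 − 1] = 12.0.
y₂ = 12.0 × 0.946 = 11.3 m.
q = V₁·y₁ = 26.9 × 0.946 = 25.4 m²/s. V₂ = q/y₂ = 25.4/11.3 = 2.24 m/s. E₁ = y₁ + V₁²/2g = 37.8 m; E₂ = y₂ + V₂²/2g = 11.6 m. ΔE = E₁ − E₂ = 26.2 m.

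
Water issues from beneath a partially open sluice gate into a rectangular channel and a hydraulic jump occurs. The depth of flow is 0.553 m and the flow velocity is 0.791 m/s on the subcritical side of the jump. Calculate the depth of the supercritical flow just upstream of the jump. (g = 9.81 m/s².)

Fr₂ = V₂/√(g·y₂) = 0.791/√(9.81×0.553) = 0.340.
Applying the sequent-depth relation in reverse, y₁/y₂ = ½[√(1 + 8Fr₂²) − 1] = ½[√1.923 − 1] = 0.193.
y₁ = 0.193 × 0.553 = 0.107 m.

y₁ = 0.107 m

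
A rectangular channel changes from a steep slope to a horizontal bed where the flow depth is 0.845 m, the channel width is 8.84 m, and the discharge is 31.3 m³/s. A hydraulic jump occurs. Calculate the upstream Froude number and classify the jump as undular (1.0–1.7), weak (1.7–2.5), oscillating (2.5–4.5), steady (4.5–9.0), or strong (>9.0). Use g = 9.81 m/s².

Fr₁ = 1.46; undular jump

q = Q/b = 31.3/8.84 = 3.54 m²/s; V₁ = q/y₁ = 4.19 m/s. Fr₁ = V₁/√(g·y₁) = 1.46.
Fr₁ = 1.46 lies in the undular range.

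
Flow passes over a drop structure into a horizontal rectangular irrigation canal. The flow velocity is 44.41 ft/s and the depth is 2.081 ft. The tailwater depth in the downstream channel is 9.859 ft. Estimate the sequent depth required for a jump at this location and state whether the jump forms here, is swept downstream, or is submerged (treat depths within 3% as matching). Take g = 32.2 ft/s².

y₂ = 14.96 ft; the jump is swept downstream

Fr₁ = V₁/√(g·y₁) = 44.41/√(32.2×2.081) = 5.425.
By Bélanger, y₂/y₁ = ½[√(1 + 8Fr₁²) − 1] = ½[√236.46 − 1] = 7.189.
y₂ = 7.189 × 2.081 = 14.96 ft.
Tailwater y_tw = 9.859 ft: y_tw < y₂, so the jump is swept downstream.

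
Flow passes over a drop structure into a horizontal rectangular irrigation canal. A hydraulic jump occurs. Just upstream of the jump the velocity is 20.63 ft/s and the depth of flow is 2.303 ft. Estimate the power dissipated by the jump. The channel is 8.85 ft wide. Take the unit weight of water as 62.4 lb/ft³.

Fr₁ = V₁/√(g·y₁) = 20.63/√(32.2×2.303) = 2.396.
Conjugate-depth relation: y₂/y₁ = ½[√(1 + 8Fr₁²) − 1] = ½[√46.913 − 1] = 2.925.
y₂ = 2.925 × 2.303 = 6.736 ft.
q = V₁·y₁ = 20.63 × 2.303 = 47.51 ft²/s. V₂ = q/y₂ = 47.51/6.736 = 7.054 ft/s. E₁ = y₁ + V₁²/2g = 8.912 ft; E₂ = y₂ + V₂²/2g = 7.508 ft. ΔE = E₁ − E₂ = 1.404 ft.
Q = q·b = 47.51 × 8.85 = 420.5 cfs. P = γ·Q·ΔE/550 = 62.4 × 420.5 × 1.404 / 550 = 66.95 hp.

P = 66.95 hp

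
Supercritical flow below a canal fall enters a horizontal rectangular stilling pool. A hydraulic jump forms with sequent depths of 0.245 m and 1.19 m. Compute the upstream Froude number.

Fr₁ = 3.77

For a rectangular channel the momentum equation gives q² = ½·g·y₁·y₂·(y₁ + y₂) = ½×9.81×0.245×1.19×1.44 = 2.05.
q = √2.05 = 1.43 m²/s.
V₁ = q/y₁ = 5.85 m/s; Fr₁ = V₁/√(g·y₁) = 3.77.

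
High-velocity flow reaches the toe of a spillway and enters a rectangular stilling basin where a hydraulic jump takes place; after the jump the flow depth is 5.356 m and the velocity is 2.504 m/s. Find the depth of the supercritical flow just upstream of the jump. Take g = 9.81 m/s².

Fr₂ = V₂/√(g·y₂) = 2.504/√(9.81×5.356) = 0.3454.
From the momentum equation (using Fr₂), y₁/y₂ = ½[√(1 + 8Fr₂²) − 1] = ½[√1.9547 − 1] = 0.1990.
y₁ = 0.1990 × 5.356 = 1.066 m.

y₁ = 1.066 m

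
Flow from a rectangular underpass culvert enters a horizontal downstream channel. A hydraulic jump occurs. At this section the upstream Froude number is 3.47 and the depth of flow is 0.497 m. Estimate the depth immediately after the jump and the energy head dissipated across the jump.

y₂ = 2.20 m; ΔE = 1.13 m

Fr₁ = 3.47 (given).
Sequent-depth ratio: y₂/y₁ = ½[√(1 + 8Fr₁²) − 1] = ½[√97.33 − 1] = 4.43.
y₂ = 4.43 × 0.497 = 2.20 m.
V₁ = Fr₁·√(g·y₁) = 3.47×√(9.81×0.497) = 7.66 m/s; q = V₁·y₁ = 3.81 m²/s. V₂ = q/y₂ = 3.81/2.20 = 1.73 m/s. E₁ = y₁ + V₁²/2g = 3.49 m; E₂ = y₂ + V₂²/2g = 2.36 m. ΔE = E₁ − E₂ = 1.13 m.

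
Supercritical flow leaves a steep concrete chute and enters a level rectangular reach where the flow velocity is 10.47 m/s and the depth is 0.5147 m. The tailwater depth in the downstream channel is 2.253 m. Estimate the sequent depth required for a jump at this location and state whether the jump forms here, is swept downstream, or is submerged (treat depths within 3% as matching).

y₂ = 3.144 m; the jump is swept downstream

Fr₁ = V₁/√(g·y₁) = 10.47/√(9.81×0.5147) = 4.659.
By Bélanger, y₂/y₁ = ½[√(1 + 8Fr₁²) − 1] = ½[√174.68 − 1] = 6.108.
y₂ = 6.108 × 0.5147 = 3.144 m.
Tailwater y_tw = 2.253 m: y_tw < y₂, so the jump is swept downstream.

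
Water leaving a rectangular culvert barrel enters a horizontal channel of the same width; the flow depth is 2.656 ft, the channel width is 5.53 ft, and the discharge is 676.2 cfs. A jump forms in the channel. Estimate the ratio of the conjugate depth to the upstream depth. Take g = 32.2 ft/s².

q = Q/b = 676.2/5.53 = 122.3 ft²/s; V₁ = q/y₁ = 46.04 ft/s. Fr₁ = V₁/√(g·y₁) = 4.978.
By Bélanger, y₂/y₁ = ½[√(1 + 8Fr₁²) − 1] = ½[√199.27 − 1] = 6.558.

y₂/y₁ = 6.558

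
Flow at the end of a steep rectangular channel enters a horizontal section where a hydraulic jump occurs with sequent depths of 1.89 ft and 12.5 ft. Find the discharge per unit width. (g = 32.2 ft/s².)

For a rectangular channel the momentum equation gives q² = ½·g·y₁·y₂·(y₁ + y₂) = ½×32.2×1.89×12.5×14.4 = 5473.
q = √5473 = 74.0 ft²/s.

q = 74.0 ft²/s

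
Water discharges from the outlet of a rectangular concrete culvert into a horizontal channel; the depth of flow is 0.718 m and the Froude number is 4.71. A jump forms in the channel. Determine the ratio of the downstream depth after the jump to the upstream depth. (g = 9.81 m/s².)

y₂/y₁ = 6.18

Fr₁ = 4.71 (given).
From the momentum equation for a rectangular channel, y₂/y₁ = ½[√(1 + 8Fr₁²) − 1] = ½[√178.5 − 1] = 6.18.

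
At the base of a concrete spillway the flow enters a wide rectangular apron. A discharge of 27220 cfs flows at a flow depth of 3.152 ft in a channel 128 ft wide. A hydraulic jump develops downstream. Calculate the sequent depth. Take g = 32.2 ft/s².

y₂ = 28.32 ft

q = Q/b = 27220/128 = 212.7 ft²/s; V₁ = q/y₁ = 67.47 ft/s. Fr₁ = V₁/√(g·y₁) = 6.697.
From the momentum equation for a rectangular channel, y₂/y₁ = ½[√(1 + 8Fr₁²) − 1] = ½[√359.78 − 1] = 8.984.
y₂ = 8.984 × 3.152 = 28.32 ft.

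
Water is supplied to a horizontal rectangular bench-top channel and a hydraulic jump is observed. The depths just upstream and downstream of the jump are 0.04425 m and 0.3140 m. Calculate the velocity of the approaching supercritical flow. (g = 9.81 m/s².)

V₁ = 3.531 m/s

For a rectangular channel the momentum equation gives q² = ½·g·y₁·y₂·(y₁ + y₂) = ½×9.81×0.04425×0.3140×0.3583 = 0.02442.
q = √0.02442 = 0.1563 m²/s.
V₁ = q/y₁ = 0.1563/0.04425 = 3.531 m/s.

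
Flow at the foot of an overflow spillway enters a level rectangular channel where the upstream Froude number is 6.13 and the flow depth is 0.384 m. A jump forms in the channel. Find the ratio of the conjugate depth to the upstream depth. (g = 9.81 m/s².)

Fr₁ = 6.13 (given).
By Bélanger, y₂/y₁ = ½[√(1 + 8Fr₁²) − 1] = ½[√301.6 − 1] = 8.18.

y₂/y₁ = 8.18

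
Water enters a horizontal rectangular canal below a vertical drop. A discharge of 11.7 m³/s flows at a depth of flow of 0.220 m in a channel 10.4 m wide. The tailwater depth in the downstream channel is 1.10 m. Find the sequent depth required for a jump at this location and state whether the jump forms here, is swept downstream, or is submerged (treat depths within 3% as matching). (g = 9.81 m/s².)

q = Q/b = 11.7/10.4 = 1.12 m²/s; V₁ = q/y₁ = 5.11 m/s. Fr₁ = V₁/√(g·y₁) = 3.48.
Bélanger equation: y₂/y₁ = ½[√(1 + 8Fr₁²) − 1] = ½[√97.93 − 1] = 4.45.
y₂ = 4.45 × 0.220 = 0.979 m.
Tailwater y_tw = 1.10 m: y_tw > y₂, so the jump is submerged.

y₂ = 0.979 m; the jump is submerged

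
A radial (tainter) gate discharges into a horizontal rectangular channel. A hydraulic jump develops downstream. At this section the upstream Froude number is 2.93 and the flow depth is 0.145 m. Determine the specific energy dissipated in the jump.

Fr₁ = 2.93 (given).
Sequent-depth ratio: y₂/y₁ = ½[√(1 + 8Fr₁²) − 1] = ½[√69.68 − 1] = 3.67.
y₂ = 3.67 × 0.145 = 0.533 m.
V₁ = Fr₁·√(g·y₁) = 2.93×√(9.81×0.145) = 3.49 m/s; q = V₁·y₁ = 0.507 m²/s. V₂ = q/y₂ = 0.507/0.533 = 0.951 m/s. E₁ = y₁ + V₁²/2g = 0.767 m; E₂ = y₂ + V₂²/2g = 0.579 m. ΔE = E₁ − E₂ = 0.189 m.

ΔE = 0.189 m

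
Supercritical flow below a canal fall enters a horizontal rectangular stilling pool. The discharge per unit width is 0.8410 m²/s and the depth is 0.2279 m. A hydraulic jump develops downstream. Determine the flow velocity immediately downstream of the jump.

V₂ = 1.220 m/s

V₁ = q/y₁ = 0.8410/0.2279 = 3.690 m/s. Fr₁ = V₁/√(g·y₁) = 3.690/√(9.81×0.2279) = 2.468.
Bélanger equation: y₂/y₁ = ½[√(1 + 8Fr₁²) − 1] = ½[√49.728 − 1] = 3.026.
y₂ = 3.026 × 0.2279 = 0.6896 m.
V₂ = q/y₂ = 0.8410/0.6896 = 1.220 m/s.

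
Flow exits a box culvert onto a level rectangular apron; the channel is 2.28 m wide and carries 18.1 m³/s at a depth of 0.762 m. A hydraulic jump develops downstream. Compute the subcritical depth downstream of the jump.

q = Q/b = 18.1/2.28 = 7.94 m²/s; V₁ = q/y₁ = 10.4 m/s. Fr₁ = V₁/√(g·y₁) = 3.81.
Bélanger equation: y₂/y₁ = ½[√(1 + 8Fr₁²) − 1] = ½[√117.2 − 1] = 4.91.
y₂ = 4.91 × 0.762 = 3.74 m.

y₂ = 3.74 m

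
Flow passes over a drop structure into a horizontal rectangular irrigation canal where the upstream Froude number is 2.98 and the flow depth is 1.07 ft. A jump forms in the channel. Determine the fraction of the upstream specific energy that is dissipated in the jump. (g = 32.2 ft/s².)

Fr₁ = 2.98 (given).
By Bélanger, y₂/y₁ = ½[√(1 + 8Fr₁²) − 1] = ½[√72.04 − 1] = 3.74.
y₂ = 3.74 × 1.07 = 4.01 ft.
E₁ = y₁(1 + Fr₁²/2) = 1.07×(1 + 2.98²/2) = 5.82 ft. ΔE = (y₂ − y₁)³/(4y₁y₂) = 1.48 ft. ΔE/E₁ = 1.48/5.82 = 0.254.

ΔE/E₁ = 0.254 (25.4%)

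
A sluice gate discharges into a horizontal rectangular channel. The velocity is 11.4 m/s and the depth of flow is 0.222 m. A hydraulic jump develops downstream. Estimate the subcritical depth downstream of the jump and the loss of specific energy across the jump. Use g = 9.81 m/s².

Fr₁ = V₁/√(g·y₁) = 11.4/√(9.81×0.222) = 7.72.
Conjugate-depth relation: y₂/y₁ = ½[√(1 + 8Fr₁²) − 1] = ½[√478.4 − 1] = 10.4.
y₂ = 10.4 × 0.222 = 2.32 m.
q = V₁·y₁ = 11.4 × 0.222 = 2.53 m²/s. V₂ = q/y₂ = 2.53/2.32 = 1.09 m/s. E₁ = y₁ + V₁²/2g = 6.85 m; E₂ = y₂ + V₂²/2g = 2.38 m. ΔE = E₁ − E₂ = 4.47 m.

y₂ = 2.32 m; ΔE = 4.47 m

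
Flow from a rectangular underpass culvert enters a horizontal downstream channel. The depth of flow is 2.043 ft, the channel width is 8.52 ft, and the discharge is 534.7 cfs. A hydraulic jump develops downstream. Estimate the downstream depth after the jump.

y₂ = 9.969 ft

q = Q/b = 534.7/8.52 = 62.76 ft²/s; V₁ = q/y₁ = 30.72 ft/s. Fr₁ = V₁/√(g·y₁) = 3.787.
By Bélanger, y₂/y₁ = ½[√(1 + 8Fr₁²) − 1] = ½[√115.75 − 1] = 4.879.
y₂ = 4.879 × 2.043 = 9.969 ft.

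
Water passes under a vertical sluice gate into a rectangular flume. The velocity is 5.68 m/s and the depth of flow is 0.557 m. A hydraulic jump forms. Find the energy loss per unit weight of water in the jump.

Fr₁ = V₁/√(g·y₁) = 5.68/√(9.81×0.557) = 2.43.
From the momentum equation for a rectangular channel, y₂/y₁ = ½[√(1 + 8Fr₁²) − 1] = ½[√48.23 − 1] = 2.97.
y₂ = 2.97 × 0.557 = 1.66 m.
q = V₁·y₁ = 5.68 × 0.557 = 3.16 m²/s. V₂ = q/y₂ = 3.16/1.66 = 1.91 m/s. E₁ = y₁ + V₁²/2g = 2.20 m; E₂ = y₂ + V₂²/2g = 1.84 m. ΔE = E₁ − E₂ = 0.360 m.

ΔE = 0.360 m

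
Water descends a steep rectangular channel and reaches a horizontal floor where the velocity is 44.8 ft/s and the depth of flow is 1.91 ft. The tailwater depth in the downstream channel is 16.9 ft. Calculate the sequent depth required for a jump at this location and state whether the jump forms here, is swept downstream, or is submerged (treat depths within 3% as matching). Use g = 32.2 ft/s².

y₂ = 14.5 ft; the jump is submerged

Fr₁ = V₁/√(g·y₁) = 44.8/√(32.2×1.91) = 5.71.
By Bélanger, y₂/y₁ = ½[√(1 + 8Fr₁²) − 1] = ½[√262.1 − 1] = 7.59.
y₂ = 7.59 × 1.91 = 14.5 ft.
Tailwater y_tw = 16.9 ft: y_tw > y₂, so the jump is submerged.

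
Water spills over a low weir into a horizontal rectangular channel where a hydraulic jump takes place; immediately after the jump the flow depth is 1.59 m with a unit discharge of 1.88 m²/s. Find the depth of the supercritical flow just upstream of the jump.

V₂ = q/y₂ = 1.88/1.59 = 1.18 m/s; Fr₂ = V₂/√(g·y₂) = 0.299.
Since the conjugate-depth ratio holds either way, y₁/y₂ = ½[√(1 + 8Fr₂²) − 1] = ½[√1.717 − 1] = 0.155.
y₁ = 0.155 × 1.59 = 0.247 m.

y₁ = 0.247 m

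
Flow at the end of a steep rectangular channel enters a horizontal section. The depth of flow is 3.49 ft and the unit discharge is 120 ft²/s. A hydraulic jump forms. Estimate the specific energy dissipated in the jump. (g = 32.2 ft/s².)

V₁ = q/y₁ = 120/3.49 = 34.4 ft/s. Fr₁ = V₁/√(g·y₁) = 34.4/√(32.2×3.49) = 3.24.
Conjugate-depth relation: y₂/y₁ = ½[√(1 + 8Fr₁²) − 1] = ½[√85.16 − 1] = 4.11.
y₂ = 4.11 × 3.49 = 14.4 ft.
V₂ = q/y₂ = 120/14.4 = 8.36 ft/s. E₁ = y₁ + V₁²/2g = 21.8 ft; E₂ = y₂ + V₂²/2g = 15.4 ft. ΔE = E₁ − E₂ = 6.40 ft.

ΔE = 6.40 ft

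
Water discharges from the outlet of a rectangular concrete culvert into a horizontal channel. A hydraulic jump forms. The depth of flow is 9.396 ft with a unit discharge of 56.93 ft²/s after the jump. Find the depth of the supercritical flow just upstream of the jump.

V₂ = q/y₂ = 56.93/9.396 = 6.059 ft/s; Fr₂ = V₂/√(g·y₂) = 0.3483.
From the momentum equation (using Fr₂), y₁/y₂ = ½[√(1 + 8Fr₂²) − 1] = ½[√1.9707 − 1] = 0.2019.
y₁ = 0.2019 × 9.396 = 1.897 ft.

y₁ = 1.897 ft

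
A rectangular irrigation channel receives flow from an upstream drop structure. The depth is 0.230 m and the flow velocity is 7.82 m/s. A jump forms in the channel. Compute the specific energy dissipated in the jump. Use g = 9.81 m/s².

ΔE = 1.70 m

Fr₁ = V₁/√(g·y₁) = 7.82/√(9.81×0.230) = 5.21.
Bélanger equation: y₂/y₁ = ½[√(1 + 8Fr₁²) − 1] = ½[√217.8 − 1] = 6.88.
y₂ = 6.88 × 0.230 = 1.58 m.
Head loss: ΔE = (y₂ − y₁)³/(4y₁y₂) = (1.58 − 0.230)³/(4×0.230×1.58) = 2.47/1.46 = 1.70 m.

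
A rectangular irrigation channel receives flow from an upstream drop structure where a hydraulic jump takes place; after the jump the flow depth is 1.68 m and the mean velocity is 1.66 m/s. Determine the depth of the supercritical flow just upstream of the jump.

Fr₂ = V₂/√(g·y₂) = 1.66/√(9.81×1.68) = 0.409.
Applying the sequent-depth relation in reverse, y₁/y₂ = ½[√(1 + 8Fr₂²) − 1] = ½[√2.338 − 1] = 0.264.
y₁ = 0.264 × 1.68 = 0.444 m.

y₁ = 0.444 m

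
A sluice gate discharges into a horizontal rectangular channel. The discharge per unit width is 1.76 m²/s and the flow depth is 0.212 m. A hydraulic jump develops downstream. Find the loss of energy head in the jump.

V₁ = q/y₁ = 1.76/0.212 = 8.30 m/s. Fr₁ = V₁/√(g·y₁) = 8.30/√(9.81×0.212) = 5.76.
By Bélanger, y₂/y₁ = ½[√(1 + 8Fr₁²) − 1] = ½[√266.1 − 1] = 7.66.
y₂ = 7.66 × 0.212 = 1.62 m.
Head loss: ΔE = (y₂ − y₁)³/(4y₁y₂) = (1.62 − 0.212)³/(4×0.212×1.62) = 2.81/1.38 = 2.04 m.

ΔE = 2.04 m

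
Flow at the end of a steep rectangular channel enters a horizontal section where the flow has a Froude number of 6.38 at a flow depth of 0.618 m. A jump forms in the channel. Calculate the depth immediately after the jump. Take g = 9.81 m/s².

Fr₁ = 6.38 (given).
From the momentum equation for a rectangular channel, y₂/y₁ = ½[√(1 + 8Fr₁²) − 1] = ½[√326.6 − 1] = 8.54.
y₂ = 8.54 × 0.618 = 5.28 m.

y₂ = 5.28 m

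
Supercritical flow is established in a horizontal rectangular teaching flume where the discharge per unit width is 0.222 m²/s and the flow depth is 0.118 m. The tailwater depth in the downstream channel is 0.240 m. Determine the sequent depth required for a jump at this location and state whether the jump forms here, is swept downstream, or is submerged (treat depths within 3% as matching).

y₂ = 0.239 m; the jump forms here

V₁ = q/y₁ = 0.222/0.118 = 1.88 m/s. Fr₁ = V₁/√(g·y₁) = 1.88/√(9.81×0.118) = 1.75.
Conjugate-depth relation: y₂/y₁ = ½[√(1 + 8Fr₁²) − 1] = ½[√25.46 − 1] = 2.02.
y₂ = 2.02 × 0.118 = 0.239 m.
Tailwater y_tw = 0.240 m: y_tw ≈ y₂, so the jump forms here.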